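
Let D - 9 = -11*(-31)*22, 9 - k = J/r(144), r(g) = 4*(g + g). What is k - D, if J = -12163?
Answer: -8630141/1152 ≈ -7491.4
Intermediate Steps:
r(g) = 8*g (r(g) = 4*(2*g) = 8*g)
k = 22531/1152 (k = 9 - (-12163)/(8*144) = 9 - (-12163)/1152 = 9 - 1*(-12163/1152) = 9 + 12163/1152 = 22531/1152 ≈ 19.558)
D = 7511 (D = 9 - 11*(-31)*22 = 9 + 341*22 = 9 + 7502 = 7511)
k - D = 22531/1152 - 1*7511 = 22531/1152 - 7511 = -8630141/1152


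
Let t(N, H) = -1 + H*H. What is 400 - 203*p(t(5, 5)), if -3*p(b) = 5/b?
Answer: 29815/72 ≈ 414.10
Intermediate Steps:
t(N, H) = -1 + H²
p(b) = -5/(3*b)
400 - 203*p(t(5, 5)) = 400 - (-1015)/(3*(-1 + 5²)) = 400 - (-1015)/(3*(-1 + 25)) = 400 - (-1015)/(3*24) = 400 - 203*(-5/72) = 400 + 1015/72 = 29815/72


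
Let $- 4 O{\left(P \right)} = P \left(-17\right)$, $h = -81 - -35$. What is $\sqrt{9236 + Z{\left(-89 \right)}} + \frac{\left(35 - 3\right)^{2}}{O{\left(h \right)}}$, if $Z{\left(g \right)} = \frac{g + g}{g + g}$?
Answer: $- \frac{2048}{391} + \sqrt{9237} \approx 90.871$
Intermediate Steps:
$h = -46$ ($h = -81 + 35 = -46$)
$Z{\left(g \right)} = 1$ ($Z{\left(g \right)} = \frac{2 g}{2 g} = 2 g \frac{1}{2 g} = 1$)
$O{\left(P \right)} = \frac{17 P}{4}$ ($O{\left(P \right)} = - \frac{P \left(-17\right)}{4} = - \frac{\left(-17\right) P}{4} = \frac{17 P}{4}$)
$\sqrt{9236 + Z{\left(-89 \right)}} + \frac{\left(35 - 3\right)^{2}}{O{\left(h \right)}} = \sqrt{9236 + 1} + \frac{\left(35 - 3\right)^{2}}{\frac{17}{4} \left(-46\right)} = \sqrt{9237} + \frac{32^{2}}{- \frac{391}{2}} = \sqrt{9237} + 1024 \left(- \frac{2}{391}\right) = \sqrt{9237} - \frac{2048}{391} = - \frac{2048}{391} + \sqrt{9237}$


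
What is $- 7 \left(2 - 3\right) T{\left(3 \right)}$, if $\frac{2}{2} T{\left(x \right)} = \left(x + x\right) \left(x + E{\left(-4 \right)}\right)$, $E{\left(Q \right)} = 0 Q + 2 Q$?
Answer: $-210$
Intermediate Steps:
$E{\left(Q \right)} = 2 Q$ ($E{\left(Q \right)} = 0 + 2 Q = 2 Q$)
$T{\left(x \right)} = 2 x \left(-8 + x\right)$ ($T{\left(x \right)} = \left(x + x\right) \left(x + 2 \left(-4\right)\right) = 2 x \left(x - 8\right) = 2 x \left(-8 + x\right)$)
$- 7 \left(2 - 3\right) T{\left(3 \right)} = - 7 \left(2 - 3\right) 2 \cdot 3 \left(-8 + 3\right) = - 7 \left(2 - 3\right) 2 \cdot 3 \left(-5\right) = \left(-7\right) \left(-1\right) \left(-30\right) = 7 \left(-30\right) = -210$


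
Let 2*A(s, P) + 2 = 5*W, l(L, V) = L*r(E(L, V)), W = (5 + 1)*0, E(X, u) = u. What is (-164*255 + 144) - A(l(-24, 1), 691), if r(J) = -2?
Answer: -41675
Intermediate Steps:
W = 0 (W = 6*0 = 0)
l(L, V) = -2*L (l(L, V) = L*(-2) = -2*L)
A(s, P) = -1 (A(s, P) = -1 + (5*0)/2 = -1 + (1/2)*0 = -1 + 0 = -1)
(-164*255 + 144) - A(l(-24, 1), 691) = (-164*255 + 144) - 1*(-1) = (-41820 + 144) + 1 = -41676 + 1 = -41675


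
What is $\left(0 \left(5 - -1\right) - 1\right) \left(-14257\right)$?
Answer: $14257$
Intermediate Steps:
$\left(0 \left(5 - -1\right) - 1\right) \left(-14257\right) = \left(0 \left(5 + 1\right) - 1\right) \left(-14257\right) = \left(0 \cdot 6 - 1\right) \left(-14257\right) = \left(0 - 1\right) \left(-14257\right) = \left(-1\right) \left(-14257\right) = 14257$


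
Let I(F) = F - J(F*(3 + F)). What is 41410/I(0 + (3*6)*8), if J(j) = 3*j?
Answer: -4141/6336 ≈ -0.65357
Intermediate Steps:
I(F) = F - 3*F*(3 + F)
41410/I(0 + (3*6)*8) = 41410/(((0 + (3*6)*8)*(-8 - 3*(0 + (3*6)*8)))) = 41410/(((0 + 18*8)*(-8 - 3*(0 + 18*8)))) = 41410/(((0 + 144)*(-8 - 3*(0 + 144)))) = 41410/((144*(-8 - 3*144))) = 41410/((144*(-8 - 432))) = 41410/((144*(-440))) = 41410/(-63360) = 41410*(-1/63360) = -4141/6336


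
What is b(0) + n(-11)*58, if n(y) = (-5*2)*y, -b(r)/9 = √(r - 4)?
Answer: 6380 - 18*I ≈ 6380.0 - 18.0*I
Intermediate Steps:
b(r) = -9*√(-4 + r) (b(r) = -9*√(r - 4) = -9*√(-4 + r))
n(y) = -10*y
b(0) + n(-11)*58 = -9*√(-4 + 0) - 10*(-11)*58 = -18*I + 110*58 = -18*I + 6380 = 6380 - 18*I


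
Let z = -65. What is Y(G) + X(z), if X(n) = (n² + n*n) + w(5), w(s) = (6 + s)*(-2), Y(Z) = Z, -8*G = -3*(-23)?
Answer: 67355/8 ≈ 8419.4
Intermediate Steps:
G = -69/8 (G = -(-3)*(-23)/8 = -⅛*69 = -69/8 ≈ -8.6250)
w(s) = -12 - 2*s
X(n) = -22 + 2*n² (X(n) = (n² + n*n) + (-12 - 2*5) = (n² + n²) + (-12 - 10) = 2*n² - 22 = -22 + 2*n²)
Y(G) + X(z) = -69/8 + (-22 + 2*(-65)²) = -69/8 + (-22 + 2*4225) = -69/8 + (-22 + 8450) = -69/8 + 8428 = 67355/8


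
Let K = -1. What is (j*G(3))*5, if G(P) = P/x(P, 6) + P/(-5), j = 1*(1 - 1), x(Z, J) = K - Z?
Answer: 0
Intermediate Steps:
x(Z, J) = -1 - Z
j = 0 (j = 1*0 = 0)
G(P) = -P/5 + P/(-1 - P) (G(P) = P/(-1 - P) + P/(-5) = P/(-1 - P) + P*(-⅕) = P/(-1 - P) - P/5 = -P/5 + P/(-1 - P))
(j*G(3))*5 = (0*((⅕)*3*(-6 - 1*3)/(1 + 3)))*5 = (0*((⅕)*3*(-6 - 3)/4))*5 = (0*((⅕)*3*(¼)*(-9)))*5 = (0*(-27/20))*5 = 0*5 = 0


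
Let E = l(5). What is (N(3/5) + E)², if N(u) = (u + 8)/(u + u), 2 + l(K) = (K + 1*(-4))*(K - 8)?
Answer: 169/36 ≈ 4.6944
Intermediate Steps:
l(K) = -2 + (-8 + K)*(-4 + K) (l(K) = -2 + (K + 1*(-4))*(K - 8) = -2 + (K - 4)*(-8 + K) = -2 + (-4 + K)*(-8 + K) = -2 + (-8 + K)*(-4 + K))
N(u) = (8 + u)/(2*u) (N(u) = (8 + u)/((2*u)) = (8 + u)*(1/(2*u)) = (8 + u)/(2*u))
E = -5 (E = 30 + 5² - 12*5 = 30 + 25 - 60 = -5)
(N(3/5) + E)² = ((8 + 3/5)/(2*((3/5))) - 5)² = ((8 + 3*(⅕))/(2*((3*(⅕)))) - 5)² = ((8 + ⅗)/(2*(⅗)) - 5)² = ((½)*(5/3)*(43/5) - 5)² = (43/6 - 5)² = (13/6)² = 169/36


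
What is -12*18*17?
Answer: -3672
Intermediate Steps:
-12*18*17 = -216*17 = -3672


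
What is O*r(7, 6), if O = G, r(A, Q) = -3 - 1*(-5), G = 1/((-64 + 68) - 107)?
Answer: -2/103 ≈ -0.019417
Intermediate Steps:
G = -1/103 (G = 1/(4 - 107) = 1/(-103) = -1/103 ≈ -0.0097087)
r(A, Q) = 2 (r(A, Q) = -3 + 5 = 2)
O = -1/103 ≈ -0.0097087
O*r(7, 6) = -1/103*2 = -2/103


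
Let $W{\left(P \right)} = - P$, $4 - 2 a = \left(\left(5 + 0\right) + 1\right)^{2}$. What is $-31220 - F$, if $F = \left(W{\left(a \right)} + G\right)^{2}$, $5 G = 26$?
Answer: $- \frac{791736}{25} \approx -31669.0$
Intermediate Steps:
$G = \frac{26}{5}$ ($G = \frac{1}{5} \cdot 26 = \frac{26}{5} \approx 5.2$)
$a = -16$ ($a = 2 - \frac{\left(\left(5 + 0\right) + 1\right)^{2}}{2} = 2 - \frac{\left(5 + 1\right)^{2}}{2} = 2 - \frac{6^{2}}{2} = 2 - 18 = -16$)
$F = \frac{11236}{25}$ ($F = \left(\left(-1\right) \left(-16\right) + \frac{26}{5}\right)^{2} = \left(16 + \frac{26}{5}\right)^{2} = \left(\frac{106}{5}\right)^{2} = \frac{11236}{25} \approx 449.44$)
$-31220 - F = -31220 - \frac{11236}{25} = - \frac{791736}{25}$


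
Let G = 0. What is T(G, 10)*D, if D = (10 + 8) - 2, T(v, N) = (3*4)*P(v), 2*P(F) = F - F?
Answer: 0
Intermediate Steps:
P(F) = 0 (P(F) = (F - F)/2 = (½)*0 = 0)
T(v, N) = 0 (T(v, N) = (3*4)*0 = 12*0 = 0)
D = 16 (D = 18 - 2 = 16)
T(G, 10)*D = 0*16 = 0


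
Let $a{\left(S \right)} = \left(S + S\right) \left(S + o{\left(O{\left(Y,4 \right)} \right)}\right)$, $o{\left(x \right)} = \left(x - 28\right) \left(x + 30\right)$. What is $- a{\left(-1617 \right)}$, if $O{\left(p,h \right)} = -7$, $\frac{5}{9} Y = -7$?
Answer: $-7832748$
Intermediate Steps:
$Y = - \frac{63}{5}$ ($Y = \frac{9}{5} \left(-7\right) = - \frac{63}{5} \approx -12.6$)
$o{\left(x \right)} = \left(-28 + x\right) \left(30 + x\right)$
$a{\left(S \right)} = 2 S \left(-805 + S\right)$ ($a{\left(S \right)} = \left(S + S\right) \left(S + \left(-840 + \left(-7\right)^{2} + 2 \left(-7\right)\right)\right) = 2 S \left(S - 805\right) = 2 S \left(-805 + S\right)$)
$- a{\left(-1617 \right)} = - 2 \left(-1617\right) \left(-805 - 1617\right) = - 2 \left(-1617\right) \left(-2422\right) = \left(-1\right) 7832748 = -7832748$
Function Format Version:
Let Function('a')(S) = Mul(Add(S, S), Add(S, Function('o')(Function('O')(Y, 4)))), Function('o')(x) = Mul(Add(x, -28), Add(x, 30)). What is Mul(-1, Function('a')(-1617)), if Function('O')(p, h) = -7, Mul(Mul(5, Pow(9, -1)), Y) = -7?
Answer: -7832748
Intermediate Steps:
Y = Rational(-63, 5) (Y = Mul(Rational(9, 5), -7) = Rational(-63, 5) ≈ -12.600)
Function('o')(x) = Mul(Add(-28, x), Add(30, x))
Function('a')(S) = Mul(2, S, Add(-805, S)) (Function('a')(S) = Mul(Add(S, S), Add(S, Add(-840, Pow(-7, 2), Mul(2, -7)))) = Mul(Mul(2, S), Add(S, Add(-840, 49, -14))) = Mul(Mul(2, S), Add(S, -805)) = Mul(Mul(2, S), Add(-805, S)) = Mul(2, S, Add(-805, S)))
Mul(-1, Function('a')(-1617)) = Mul(-1, Mul(2, -1617, Add(-805, -1617))) = Mul(-1, Mul(2, -1617, -2422)) = Mul(-1, 7832748) = -7832748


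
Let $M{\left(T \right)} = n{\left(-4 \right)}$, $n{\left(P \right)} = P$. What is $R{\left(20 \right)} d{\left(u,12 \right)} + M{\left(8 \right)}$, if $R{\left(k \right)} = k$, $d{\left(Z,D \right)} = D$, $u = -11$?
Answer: $236$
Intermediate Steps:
$M{\left(T \right)} = -4$
$R{\left(20 \right)} d{\left(u,12 \right)} + M{\left(8 \right)} = 20 \cdot 12 - 4 = 240 - 4 = 236$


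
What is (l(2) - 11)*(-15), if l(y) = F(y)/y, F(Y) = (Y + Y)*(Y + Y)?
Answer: 45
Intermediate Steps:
F(Y) = 4*Y**2 (F(Y) = (2*Y)*(2*Y) = 4*Y**2)
l(y) = 4*y (l(y) = (4*y**2)/y = 4*y)
(l(2) - 11)*(-15) = (4*2 - 11)*(-15) = (8 - 11)*(-15) = -3*(-15) = 45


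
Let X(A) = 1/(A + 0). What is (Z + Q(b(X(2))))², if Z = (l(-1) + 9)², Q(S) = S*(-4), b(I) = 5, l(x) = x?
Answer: 1936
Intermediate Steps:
X(A) = 1/A
Q(S) = -4*S
Z = 64 (Z = (-1 + 9)² = 8² = 64)
(Z + Q(b(X(2))))² = (64 - 4*5)² = (64 - 20)² = 44² = 1936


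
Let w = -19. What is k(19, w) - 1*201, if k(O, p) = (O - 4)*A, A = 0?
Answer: -201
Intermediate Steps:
k(O, p) = 0 (k(O, p) = (O - 4)*0 = (-4 + O)*0 = 0)
k(19, w) - 1*201 = 0 - 1*201 = 0 - 201 = -201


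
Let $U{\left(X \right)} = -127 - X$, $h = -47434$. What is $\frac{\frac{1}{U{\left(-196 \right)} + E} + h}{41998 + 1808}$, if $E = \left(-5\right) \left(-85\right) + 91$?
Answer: $- \frac{3964127}{3660930} \approx -1.0828$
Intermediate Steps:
$E = 516$ ($E = 425 + 91 = 516$)
$\frac{\frac{1}{U{\left(-196 \right)} + E} + h}{41998 + 1808} = \frac{\frac{1}{\left(-127 - -196\right) + 516} - 47434}{41998 + 1808} = \frac{\frac{1}{\left(-127 + 196\right) + 516} - 47434}{43806} = \left(\frac{1}{69 + 516} - 47434\right) \frac{1}{43806} = \left(\frac{1}{585} - 47434\right) \frac{1}{43806} = \left(- \frac{27748889}{585}\right) \frac{1}{43806} = - \frac{3964127}{3660930}$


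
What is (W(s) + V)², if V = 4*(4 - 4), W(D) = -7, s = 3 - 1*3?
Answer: 49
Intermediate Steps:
s = 0 (s = 3 - 3 = 0)
V = 0 (V = 4*0 = 0)
(W(s) + V)² = (-7 + 0)² = (-7)² = 49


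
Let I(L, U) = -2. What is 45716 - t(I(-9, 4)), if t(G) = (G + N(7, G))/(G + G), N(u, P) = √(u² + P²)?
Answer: 91431/2 + √53/4 ≈ 45717.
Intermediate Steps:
N(u, P) = √(P² + u²)
t(G) = (G + √(49 + G²))/(2*G) (t(G) = (G + √(G² + 7²))/(G + G) = (G + √(G² + 49))/((2*G)) = (G + √(49 + G²))*(1/(2*G)) = (G + √(49 + G²))/(2*G))
45716 - t(I(-9, 4)) = 45716 - (-2 + √(49 + (-2)²))/(2*(-2)) = 45716 - (-1)*(-2 + √(49 + 4))/(2*2) = 45716 - (-1)*(-2 + √53)/(2*2) = 45716 - (½ - √53/4) = 45716 + (-½ + √53/4) = 91431/2 + √53/4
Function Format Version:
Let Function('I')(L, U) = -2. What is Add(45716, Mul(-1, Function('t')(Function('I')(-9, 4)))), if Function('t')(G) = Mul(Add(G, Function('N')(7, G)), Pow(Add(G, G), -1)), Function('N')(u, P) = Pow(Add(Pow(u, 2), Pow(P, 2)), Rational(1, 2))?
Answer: Add(Rational(91431, 2), Mul(Rational(1, 4), Pow(53, Rational(1, 2)))) ≈ 45717.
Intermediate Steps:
Function('N')(u, P) = Pow(Add(Pow(P, 2), Pow(u, 2)), Rational(1, 2))
Function('t')(G) = Mul(Rational(1, 2), Pow(G, -1), Add(G, Pow(Add(49, Pow(G, 2)), Rational(1, 2)))) (Function('t')(G) = Mul(Add(G, Pow(Add(Pow(G, 2), Pow(7, 2)), Rational(1, 2))), Pow(Add(G, G), -1)) = Mul(Add(G, Pow(Add(Pow(G, 2), 49), Rational(1, 2))), Pow(Mul(2, G), -1)) = Mul(Add(G, Pow(Add(49, Pow(G, 2)), Rational(1, 2))), Mul(Rational(1, 2), Pow(G, -1))) = Mul(Rational(1, 2), Pow(G, -1), Add(G, Pow(Add(49, Pow(G, 2)), Rational(1, 2)))))
Add(45716, Mul(-1, Function('t')(Function('I')(-9, 4)))) = Add(45716, Mul(-1, Mul(Rational(1, 2), Pow(-2, -1), Add(-2, Pow(Add(49, Pow(-2, 2)), Rational(1, 2)))))) = Add(45716, Mul(-1, Mul(Rational(1, 2), Rational(-1, 2), Add(-2, Pow(Add(49, 4), Rational(1, 2)))))) = Add(45716, Mul(-1, Mul(Rational(1, 2), Rational(-1, 2), Add(-2, Pow(53, Rational(1, 2)))))) = Add(45716, Mul(-1, Add(Rational(1, 2), Mul(Rational(-1, 4), Pow(53, Rational(1, 2)))))) = Add(45716, Add(Rational(-1, 2), Mul(Rational(1, 4), Pow(53, Rational(1, 2))))) = Add(Rational(91431, 2), Mul(Rational(1, 4), Pow(53, Rational(1, 2))))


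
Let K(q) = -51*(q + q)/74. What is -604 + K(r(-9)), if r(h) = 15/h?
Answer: -22263/37 ≈ -601.70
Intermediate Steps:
K(q) = -51*q/37 (K(q) = -102*q*(1/74) = -51*q/37)
-604 + K(r(-9)) = -604 - 765/(37*(-9)) = -604 - 765*(-1)/(37*9) = -604 - 51/37*(-5/3) = -604 + 85/37 = -22263/37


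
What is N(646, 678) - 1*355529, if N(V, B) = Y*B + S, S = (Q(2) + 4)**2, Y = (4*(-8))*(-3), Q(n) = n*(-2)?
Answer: -290441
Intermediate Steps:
Q(n) = -2*n
Y = 96 (Y = -32*(-3) = 96)
S = 0 (S = (-2*2 + 4)**2 = (-4 + 4)**2 = 0**2 = 0)
N(V, B) = 96*B (N(V, B) = 96*B + 0 = 96*B)
N(646, 678) - 1*355529 = 96*678 - 1*355529 = 65088 - 355529 = -290441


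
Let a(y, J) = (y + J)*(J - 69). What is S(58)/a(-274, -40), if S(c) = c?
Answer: 29/17113 ≈ 0.0016946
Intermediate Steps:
a(y, J) = (-69 + J)*(J + y) (a(y, J) = (J + y)*(-69 + J) = (-69 + J)*(J + y))
S(58)/a(-274, -40) = 58/((-40)**2 - 69*(-40) - 69*(-274) - 40*(-274)) = 58/(1600 + 2760 + 18906 + 10960) = 58/34226 = 58*(1/34226) = 29/17113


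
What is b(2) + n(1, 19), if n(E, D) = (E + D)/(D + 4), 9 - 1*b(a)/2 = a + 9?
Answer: -72/23 ≈ -3.1304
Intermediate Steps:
b(a) = -2*a (b(a) = 18 - 2*(a + 9) = 18 - 2*(9 + a) = 18 + (-18 - 2*a) = -2*a)
n(E, D) = (D + E)/(4 + D)
b(2) + n(1, 19) = -2*2 + (19 + 1)/(4 + 19) = -4 + 20/23 = -72/23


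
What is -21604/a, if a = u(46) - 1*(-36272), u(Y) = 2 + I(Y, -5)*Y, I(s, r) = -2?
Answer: -10802/18091 ≈ -0.59709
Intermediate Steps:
u(Y) = 2 - 2*Y
a = 36182 (a = (2 - 2*46) - 1*(-36272) = (2 - 92) + 36272 = -90 + 36272 = 36182)
-21604/a = -21604/36182 = -21604*1/36182 = -10802/18091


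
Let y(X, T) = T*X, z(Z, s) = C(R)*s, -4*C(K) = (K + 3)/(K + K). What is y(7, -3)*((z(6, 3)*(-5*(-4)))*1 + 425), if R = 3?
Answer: -8610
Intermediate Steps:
C(K) = -(3 + K)/(8*K) (C(K) = -(K + 3)/(4*(K + K)) = -(3 + K)/(4*(2*K)) = -(3 + K)*1/(2*K)/4 = -(3 + K)/(8*K))
z(Z, s) = -s/4 (z(Z, s) = ((⅛)*(-3 - 1*3)/3)*s = ((⅛)*(⅓)*(-3 - 3))*s = ((⅛)*(⅓)*(-6))*s = -s/4)
y(7, -3)*((z(6, 3)*(-5*(-4)))*1 + 425) = (-3*7)*(((-¼*3)*(-5*(-4)))*1 + 425) = -21*(-¾*20*1 + 425) = -21*(-15*1 + 425) = -21*(-15 + 425) = -21*410 = -8610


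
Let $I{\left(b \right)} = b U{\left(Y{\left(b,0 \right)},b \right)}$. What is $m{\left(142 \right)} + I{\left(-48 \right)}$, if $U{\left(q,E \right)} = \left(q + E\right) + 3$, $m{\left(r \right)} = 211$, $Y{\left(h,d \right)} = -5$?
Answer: $2611$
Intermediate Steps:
$U{\left(q,E \right)} = 3 + E + q$ ($U{\left(q,E \right)} = \left(E + q\right) + 3 = 3 + E + q$)
$I{\left(b \right)} = b \left(-2 + b\right)$ ($I{\left(b \right)} = b \left(3 + b - 5\right) = b \left(-2 + b\right)$)
$m{\left(142 \right)} + I{\left(-48 \right)} = 211 - 48 \left(-2 - 48\right) = 211 - -2400 = 211 + 2400 = 2611$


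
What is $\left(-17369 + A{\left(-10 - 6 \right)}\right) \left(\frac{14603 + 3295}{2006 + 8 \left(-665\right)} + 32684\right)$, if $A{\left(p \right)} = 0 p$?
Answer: $- \frac{940504236991}{1657} \approx -5.676 \cdot 10^{8}$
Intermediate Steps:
$A{\left(p \right)} = 0$
$\left(-17369 + A{\left(-10 - 6 \right)}\right) \left(\frac{14603 + 3295}{2006 + 8 \left(-665\right)} + 32684\right) = \left(-17369 + 0\right) \left(\frac{14603 + 3295}{2006 + 8 \left(-665\right)} + 32684\right) = - 17369 \left(\frac{17898}{2006 - 5320} + 32684\right) = - 17369 \left(\frac{17898}{-3314} + 32684\right) = - 17369 \left(17898 \left(- \frac{1}{3314}\right) + 32684\right) = - 17369 \left(- \frac{8949}{1657} + 32684\right) = \left(-17369\right) \frac{54148439}{1657} = - \frac{940504236991}{1657}$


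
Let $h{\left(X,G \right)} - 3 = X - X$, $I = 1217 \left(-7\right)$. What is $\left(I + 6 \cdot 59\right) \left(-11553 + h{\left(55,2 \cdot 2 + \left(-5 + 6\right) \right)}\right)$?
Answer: $94305750$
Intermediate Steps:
$I = -8519$
$h{\left(X,G \right)} = 3$ ($h{\left(X,G \right)} = 3 + \left(X - X\right) = 3 + 0 = 3$)
$\left(I + 6 \cdot 59\right) \left(-11553 + h{\left(55,2 \cdot 2 + \left(-5 + 6\right) \right)}\right) = \left(-8519 + 6 \cdot 59\right) \left(-11553 + 3\right) = \left(-8519 + 354\right) \left(-11550\right) = \left(-8165\right) \left(-11550\right) = 94305750$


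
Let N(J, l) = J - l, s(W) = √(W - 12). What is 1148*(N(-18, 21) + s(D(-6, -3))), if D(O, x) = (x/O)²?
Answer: -44772 + 574*I*√47 ≈ -44772.0 + 3935.1*I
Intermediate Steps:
D(O, x) = x²/O²
s(W) = √(-12 + W)
1148*(N(-18, 21) + s(D(-6, -3))) = 1148*((-18 - 1*21) + √(-12 + (-3)²/(-6)²)) = 1148*((-18 - 21) + √(-12 + (1/36)*9)) = 1148*(-39 + √(-12 + ¼)) = 1148*(-39 + √(-47/4)) = 1148*(-39 + I*√47/2) = -44772 + 574*I*√47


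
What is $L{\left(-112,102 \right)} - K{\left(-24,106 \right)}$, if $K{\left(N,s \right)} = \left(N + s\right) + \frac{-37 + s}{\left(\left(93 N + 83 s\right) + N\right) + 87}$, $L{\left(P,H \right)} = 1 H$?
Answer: $\frac{132511}{6629} \approx 19.99$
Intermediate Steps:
$L{\left(P,H \right)} = H$
$K{\left(N,s \right)} = N + s + \frac{-37 + s}{87 + 83 s + 94 N}$ ($K{\left(N,s \right)} = \left(N + s\right) + \frac{-37 + s}{\left(\left(83 s + 93 N\right) + N\right) + 87} = \left(N + s\right) + \frac{-37 + s}{\left(83 s + 94 N\right) + 87} = \left(N + s\right) + \frac{-37 + s}{87 + 83 s + 94 N} = N + s + \frac{-37 + s}{87 + 83 s + 94 N}$)
$L{\left(-112,102 \right)} - K{\left(-24,106 \right)} = 102 - \frac{-37 + 83 \cdot 106^{2} + 87 \left(-24\right) + 88 \cdot 106 + 94 \left(-24\right)^{2} + 177 \left(-24\right) 106}{87 + 83 \cdot 106 + 94 \left(-24\right)} = 102 - \frac{-37 + 83 \cdot 11236 - 2088 + 9328 + 94 \cdot 576 - 450288}{87 + 8798 - 2256} = 102 - \frac{-37 + 932588 - 2088 + 9328 + 54144 - 450288}{6629} = 102 - \frac{1}{6629} \cdot 543647 = 102 - \frac{543647}{6629} = \frac{132511}{6629}$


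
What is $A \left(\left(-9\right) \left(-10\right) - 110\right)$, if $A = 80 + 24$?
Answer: $-2080$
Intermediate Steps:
$A = 104$
$A \left(\left(-9\right) \left(-10\right) - 110\right) = 104 \left(\left(-9\right) \left(-10\right) - 110\right) = 104 \left(90 - 110\right) = 104 \left(-20\right) = -2080$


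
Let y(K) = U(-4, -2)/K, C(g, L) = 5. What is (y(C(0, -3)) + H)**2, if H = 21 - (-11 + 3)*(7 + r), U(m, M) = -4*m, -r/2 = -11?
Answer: 1640961/25 ≈ 65639.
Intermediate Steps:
r = 22 (r = -2*(-11) = 22)
y(K) = 16/K (y(K) = (-4*(-4))/K = 16/K)
H = 253 (H = 21 - (-11 + 3)*(7 + 22) = 21 - (-8)*29 = 21 - 1*(-232) = 21 + 232 = 253)
(y(C(0, -3)) + H)**2 = (16/5 + 253)**2 = (1281/5)**2 = 1640961/25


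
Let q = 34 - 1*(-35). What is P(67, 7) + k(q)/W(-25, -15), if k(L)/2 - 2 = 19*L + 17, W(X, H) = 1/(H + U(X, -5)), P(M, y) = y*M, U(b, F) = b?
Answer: -105931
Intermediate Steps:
P(M, y) = M*y
q = 69 (q = 34 + 35 = 69)
W(X, H) = 1/(H + X)
k(L) = 38 + 38*L (k(L) = 4 + 2*(19*L + 17) = 4 + 2*(17 + 19*L) = 4 + (34 + 38*L) = 38 + 38*L)
P(67, 7) + k(q)/W(-25, -15) = 67*7 + (38 + 38*69)/(1/(-15 - 25)) = 469 + (38 + 2622)/(1/(-40)) = 469 + 2660/(-1/40) = 469 + 2660*(-40) = 469 - 106400 = -105931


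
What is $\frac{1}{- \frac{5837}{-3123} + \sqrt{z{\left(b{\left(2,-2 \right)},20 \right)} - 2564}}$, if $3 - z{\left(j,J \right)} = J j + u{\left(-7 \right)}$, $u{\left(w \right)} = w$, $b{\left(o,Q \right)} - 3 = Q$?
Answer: $\frac{1402227}{1933740355} - \frac{29259387 i \sqrt{286}}{25138624615} \approx 0.00072514 - 0.019684 i$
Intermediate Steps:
$b{\left(o,Q \right)} = 3 + Q$
$z{\left(j,J \right)} = 10 - J j$ ($z{\left(j,J \right)} = 3 - \left(J j - 7\right) = 3 - \left(-7 + J j\right) = 10 - J j$)
$\frac{1}{- \frac{5837}{-3123} + \sqrt{z{\left(b{\left(2,-2 \right)},20 \right)} - 2564}} = \frac{1}{- \frac{5837}{-3123} + \sqrt{\left(10 - 20 \left(3 - 2\right)\right) - 2564}} = \frac{1}{\left(-5837\right) \left(- \frac{1}{3123}\right) + \sqrt{\left(10 - 20 \cdot 1\right) - 2564}} = \frac{1}{\frac{5837}{3123} + \sqrt{\left(10 - 20\right) - 2564}} = \frac{1}{\frac{5837}{3123} + \sqrt{-10 - 2564}} = \frac{1}{\frac{5837}{3123} + \sqrt{-2574}} = \frac{1}{\frac{5837}{3123} + 3 i \sqrt{286}}$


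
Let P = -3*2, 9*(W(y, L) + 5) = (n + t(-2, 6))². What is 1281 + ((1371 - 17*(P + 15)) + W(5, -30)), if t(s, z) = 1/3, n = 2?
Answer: 202063/81 ≈ 2494.6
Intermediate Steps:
t(s, z) = ⅓
W(y, L) = -356/81 (W(y, L) = -5 + (2 + ⅓)²/9 = -5 + (7/3)²/9 = -5 + (⅑)*(49/9) = -5 + 49/81 = -356/81)
P = -6
1281 + ((1371 - 17*(P + 15)) + W(5, -30)) = 1281 + ((1371 - 17*(-6 + 15)) - 356/81) = 1281 + ((1371 - 17*9) - 356/81) = 1281 + ((1371 - 153) - 356/81) = 1281 + (1218 - 356/81) = 1281 + 98302/81 = 202063/81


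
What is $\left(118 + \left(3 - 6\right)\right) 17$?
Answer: $1955$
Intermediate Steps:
$\left(118 + \left(3 - 6\right)\right) 17 = \left(118 - 3\right) 17 = 115 \cdot 17 = 1955$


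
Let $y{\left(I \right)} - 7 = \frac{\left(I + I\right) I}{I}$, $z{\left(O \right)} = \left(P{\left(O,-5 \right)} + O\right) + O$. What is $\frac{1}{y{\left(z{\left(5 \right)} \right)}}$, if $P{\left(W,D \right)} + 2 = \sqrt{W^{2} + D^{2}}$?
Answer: $\frac{23}{329} - \frac{10 \sqrt{2}}{329} \approx 0.026924$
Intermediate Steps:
$P{\left(W,D \right)} = -2 + \sqrt{D^{2} + W^{2}}$ ($P{\left(W,D \right)} = -2 + \sqrt{W^{2} + D^{2}} = -2 + \sqrt{D^{2} + W^{2}}$)
$z{\left(O \right)} = -2 + \sqrt{25 + O^{2}} + 2 O$ ($z{\left(O \right)} = \left(\left(-2 + \sqrt{\left(-5\right)^{2} + O^{2}}\right) + O\right) + O = \left(\left(-2 + \sqrt{25 + O^{2}}\right) + O\right) + O = \left(-2 + O + \sqrt{25 + O^{2}}\right) + O = -2 + \sqrt{25 + O^{2}} + 2 O$)
$y{\left(I \right)} = 7 + 2 I$ ($y{\left(I \right)} = 7 + \frac{\left(I + I\right) I}{I} = 7 + \frac{2 I I}{I} = 7 + \frac{2 I^{2}}{I} = 7 + 2 I$)
$\frac{1}{y{\left(z{\left(5 \right)} \right)}} = \frac{1}{7 + 2 \left(-2 + \sqrt{25 + 5^{2}} + 2 \cdot 5\right)} = \frac{1}{7 + 2 \left(-2 + \sqrt{25 + 25} + 10\right)} = \frac{1}{7 + 2 \left(-2 + \sqrt{50} + 10\right)} = \frac{1}{7 + 2 \left(-2 + 5 \sqrt{2} + 10\right)} = \frac{1}{7 + 2 \left(8 + 5 \sqrt{2}\right)} = \frac{1}{7 + \left(16 + 10 \sqrt{2}\right)} = \frac{1}{23 + 10 \sqrt{2}}$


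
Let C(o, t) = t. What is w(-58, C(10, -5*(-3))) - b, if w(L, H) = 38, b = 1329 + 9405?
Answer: -10696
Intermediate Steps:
b = 10734
w(-58, C(10, -5*(-3))) - b = 38 - 1*10734 = 38 - 10734 = -10696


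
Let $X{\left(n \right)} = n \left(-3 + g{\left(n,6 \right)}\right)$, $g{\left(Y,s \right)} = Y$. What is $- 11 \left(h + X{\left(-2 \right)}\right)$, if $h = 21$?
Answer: $-341$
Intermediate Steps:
$X{\left(n \right)} = n \left(-3 + n\right)$
$- 11 \left(h + X{\left(-2 \right)}\right) = - 11 \left(21 - 2 \left(-3 - 2\right)\right) = - 11 \left(21 - -10\right) = - 11 \left(21 + 10\right) = \left(-11\right) 31 = -341$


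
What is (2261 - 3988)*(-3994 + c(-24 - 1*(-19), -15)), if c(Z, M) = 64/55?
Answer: 34478142/5 ≈ 6.8956e+6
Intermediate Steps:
c(Z, M) = 64/55 (c(Z, M) = 64*(1/55) = 64/55)
(2261 - 3988)*(-3994 + c(-24 - 1*(-19), -15)) = (2261 - 3988)*(-3994 + 64/55) = -1727*(-219606/55) = 34478142/5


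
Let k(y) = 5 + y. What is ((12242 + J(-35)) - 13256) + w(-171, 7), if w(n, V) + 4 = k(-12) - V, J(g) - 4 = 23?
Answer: -1005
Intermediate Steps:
J(g) = 27 (J(g) = 4 + 23 = 27)
w(n, V) = -11 - V (w(n, V) = -4 + ((5 - 12) - V) = -4 + (-7 - V) = -11 - V)
((12242 + J(-35)) - 13256) + w(-171, 7) = ((12242 + 27) - 13256) + (-11 - 1*7) = (12269 - 13256) + (-11 - 7) = -987 - 18 = -1005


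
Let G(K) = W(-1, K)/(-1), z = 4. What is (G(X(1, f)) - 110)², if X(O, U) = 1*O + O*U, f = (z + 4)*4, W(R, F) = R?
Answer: 11881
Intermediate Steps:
f = 32 (f = (4 + 4)*4 = 8*4 = 32)
X(O, U) = O + O*U
G(K) = 1 (G(K) = -1/(-1) = -1*(-1) = 1)
(G(X(1, f)) - 110)² = (1 - 110)² = (-109)² = 11881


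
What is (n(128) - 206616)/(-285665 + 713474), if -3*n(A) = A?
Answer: -619976/1283427 ≈ -0.48306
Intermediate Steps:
n(A) = -A/3
(n(128) - 206616)/(-285665 + 713474) = (-1/3*128 - 206616)/(-285665 + 713474) = (-128/3 - 206616)/427809 = -619976/3*1/427809 = -619976/1283427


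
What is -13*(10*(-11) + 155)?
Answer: -585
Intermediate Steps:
-13*(10*(-11) + 155) = -13*(-110 + 155) = -13*45 = -585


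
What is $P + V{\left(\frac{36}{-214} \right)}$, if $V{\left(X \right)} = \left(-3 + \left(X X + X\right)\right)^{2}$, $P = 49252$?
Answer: $\frac{6457224839053}{131079601} \approx 49262.0$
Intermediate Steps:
$V{\left(X \right)} = \left(-3 + X + X^{2}\right)^{2}$ ($V{\left(X \right)} = \left(-3 + \left(X^{2} + X\right)\right)^{2} = \left(-3 + \left(X + X^{2}\right)\right)^{2} = \left(-3 + X + X^{2}\right)^{2}$)
$P + V{\left(\frac{36}{-214} \right)} = 49252 + \left(-3 + \frac{36}{-214} + \left(\frac{36}{-214}\right)^{2}\right)^{2} = 49252 + \left(-3 + 36 \left(- \frac{1}{214}\right) + \left(36 \left(- \frac{1}{214}\right)\right)^{2}\right)^{2} = 49252 + \left(-3 - \frac{18}{107} + \left(- \frac{18}{107}\right)^{2}\right)^{2} = 49252 + \left(-3 - \frac{18}{107} + \frac{324}{11449}\right)^{2} = 49252 + \left(- \frac{35949}{11449}\right)^{2} = 49252 + \frac{1292330601}{131079601} = \frac{6457224839053}{131079601}$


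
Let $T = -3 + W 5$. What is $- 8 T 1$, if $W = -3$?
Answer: $144$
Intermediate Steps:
$T = -18$ ($T = -3 - 15 = -18$)
$- 8 T 1 = \left(-8\right) \left(-18\right) 1 = 144 \cdot 1 = 144$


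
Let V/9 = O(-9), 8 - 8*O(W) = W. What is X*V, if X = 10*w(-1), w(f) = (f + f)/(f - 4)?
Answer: 153/2 ≈ 76.500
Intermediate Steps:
w(f) = 2*f/(-4 + f) (w(f) = (2*f)/(-4 + f) = 2*f/(-4 + f))
O(W) = 1 - W/8
V = 153/8 (V = 9*(1 - ⅛*(-9)) = 9*(1 + 9/8) = 9*(17/8) = 153/8 ≈ 19.125)
X = 4 (X = 10*(2*(-1)/(-4 - 1)) = 10*(2*(-1)/(-5)) = 10*(2*(-1)*(-⅕)) = 10*(⅖) = 4)
X*V = 4*(153/8) = 153/2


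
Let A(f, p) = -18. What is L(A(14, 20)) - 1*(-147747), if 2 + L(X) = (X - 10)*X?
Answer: 148249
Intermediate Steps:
L(X) = -2 + X*(-10 + X) (L(X) = -2 + (X - 10)*X = -2 + (-10 + X)*X = -2 + X*(-10 + X))
L(A(14, 20)) - 1*(-147747) = (-2 + (-18)² - 10*(-18)) - 1*(-147747) = (-2 + 324 + 180) + 147747 = 502 + 147747 = 148249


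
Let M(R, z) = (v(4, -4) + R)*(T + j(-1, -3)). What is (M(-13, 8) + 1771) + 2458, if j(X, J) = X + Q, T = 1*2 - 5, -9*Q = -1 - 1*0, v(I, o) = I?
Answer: 4264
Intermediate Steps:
Q = 1/9 (Q = -(-1 - 1*0)/9 = -(-1 + 0)/9 = -1/9*(-1) = 1/9 ≈ 0.11111)
T = -3 (T = 2 - 5 = -3)
j(X, J) = 1/9 + X (j(X, J) = X + 1/9 = 1/9 + X)
M(R, z) = -140/9 - 35*R/9 (M(R, z) = (4 + R)*(-3 + (1/9 - 1)) = (4 + R)*(-3 - 8/9) = (4 + R)*(-35/9) = -140/9 - 35*R/9)
(M(-13, 8) + 1771) + 2458 = ((-140/9 - 35/9*(-13)) + 1771) + 2458 = ((-140/9 + 455/9) + 1771) + 2458 = (35 + 1771) + 2458 = 1806 + 2458 = 4264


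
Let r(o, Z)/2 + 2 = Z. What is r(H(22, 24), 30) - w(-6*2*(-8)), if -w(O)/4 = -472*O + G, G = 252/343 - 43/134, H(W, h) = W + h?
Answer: -594847902/3283 ≈ -1.8119e+5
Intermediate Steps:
G = 2717/6566 (G = 252*(1/343) - 43*1/134 = 36/49 - 43/134 = 2717/6566 ≈ 0.41380)
r(o, Z) = -4 + 2*Z
w(O) = -5434/3283 + 1888*O (w(O) = -4*(-472*O + 2717/6566) = -4*(2717/6566 - 472*O) = -5434/3283 + 1888*O)
r(H(22, 24), 30) - w(-6*2*(-8)) = (-4 + 2*30) - (-5434/3283 + 1888*(-6*2*(-8))) = (-4 + 60) - (-5434/3283 + 1888*(-12*(-8))) = 56 - (-5434/3283 + 1888*96) = 56 - (-5434/3283 + 181248) = 56 - 1*595031750/3283 = 56 - 595031750/3283 = -594847902/3283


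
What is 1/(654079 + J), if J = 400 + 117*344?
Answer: 1/694727 ≈ 1.4394e-6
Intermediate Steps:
J = 40648 (J = 400 + 40248 = 40648)
1/(654079 + J) = 1/(654079 + 40648) = 1/694727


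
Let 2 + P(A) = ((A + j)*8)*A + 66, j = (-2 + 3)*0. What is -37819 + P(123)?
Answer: 83277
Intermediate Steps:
j = 0 (j = 1*0 = 0)
P(A) = 64 + 8*A² (P(A) = -2 + (((A + 0)*8)*A + 66) = -2 + ((A*8)*A + 66) = -2 + ((8*A)*A + 66) = -2 + (8*A² + 66) = -2 + (66 + 8*A²) = 64 + 8*A²)
-37819 + P(123) = -37819 + (64 + 8*123²) = -37819 + (64 + 8*15129) = -37819 + (64 + 121032) = -37819 + 121096 = 83277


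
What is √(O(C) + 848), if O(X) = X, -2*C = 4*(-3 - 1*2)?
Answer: √858 ≈ 29.292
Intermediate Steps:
C = 10 (C = -2*(-3 - 1*2) = -2*(-3 - 2) = -2*(-5) = -½*(-20) = 10)
√(O(C) + 848) = √(10 + 848) = √858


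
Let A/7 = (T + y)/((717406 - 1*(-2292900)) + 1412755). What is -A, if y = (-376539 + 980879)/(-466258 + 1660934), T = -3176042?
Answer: 948585137013/188718743687 ≈ 5.0265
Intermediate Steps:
y = 151085/298669 (y = 604340/1194676 = 604340*(1/1194676) = 151085/298669 ≈ 0.50586)
A = -948585137013/188718743687 (A = 7*((-3176042 + 151085/298669)/((717406 - 1*(-2292900)) + 1412755)) = 7*(-948585137013/(298669*((717406 + 2292900) + 1412755))) = 7*(-948585137013/(298669*(3010306 + 1412755))) = 7*(-948585137013/298669/4423061) = 7*(-948585137013/298669*1/4423061) = 7*(-948585137013/1321031205809) = -948585137013/188718743687 ≈ -5.0265)
-A = -1*(-948585137013/188718743687) = 948585137013/188718743687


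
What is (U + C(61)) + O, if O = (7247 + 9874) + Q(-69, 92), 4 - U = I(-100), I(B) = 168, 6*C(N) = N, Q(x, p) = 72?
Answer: 102235/6 ≈ 17039.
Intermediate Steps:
C(N) = N/6
U = -164 (U = 4 - 1*168 = 4 - 168 = -164)
O = 17193 (O = (7247 + 9874) + 72 = 17121 + 72 = 17193)
(U + C(61)) + O = (-164 + (1/6)*61) + 17193 = (-164 + 61/6) + 17193 = -923/6 + 17193 = 102235/6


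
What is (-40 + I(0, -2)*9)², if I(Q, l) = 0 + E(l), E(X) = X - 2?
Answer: 5776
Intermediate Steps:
E(X) = -2 + X
I(Q, l) = -2 + l (I(Q, l) = 0 + (-2 + l) = -2 + l)
(-40 + I(0, -2)*9)² = (-40 + (-2 - 2)*9)² = (-40 - 4*9)² = (-40 - 36)² = (-76)² = 5776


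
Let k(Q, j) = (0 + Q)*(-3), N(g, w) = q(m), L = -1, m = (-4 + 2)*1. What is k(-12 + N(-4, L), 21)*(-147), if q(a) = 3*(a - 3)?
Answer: -11907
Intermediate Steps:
m = -2 (m = -2*1 = -2)
q(a) = -9 + 3*a (q(a) = 3*(-3 + a) = -9 + 3*a)
N(g, w) = -15 (N(g, w) = -9 + 3*(-2) = -9 - 6 = -15)
k(Q, j) = -3*Q (k(Q, j) = Q*(-3) = -3*Q)
k(-12 + N(-4, L), 21)*(-147) = -3*(-12 - 15)*(-147) = -3*(-27)*(-147) = 81*(-147) = -11907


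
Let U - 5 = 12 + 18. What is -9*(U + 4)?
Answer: -351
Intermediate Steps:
U = 35 (U = 5 + (12 + 18) = 5 + 30 = 35)
-9*(U + 4) = -9*(35 + 4) = -9*39 = -351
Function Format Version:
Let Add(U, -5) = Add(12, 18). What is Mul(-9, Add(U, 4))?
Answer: -351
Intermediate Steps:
U = 35 (U = Add(5, Add(12, 18)) = Add(5, 30) = 35)
Mul(-9, Add(U, 4)) = Mul(-9, Add(35, 4)) = Mul(-9, 39) = -351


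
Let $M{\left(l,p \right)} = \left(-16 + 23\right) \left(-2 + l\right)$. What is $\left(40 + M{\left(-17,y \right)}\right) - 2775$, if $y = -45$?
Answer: $-2868$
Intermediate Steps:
$M{\left(l,p \right)} = -14 + 7 l$ ($M{\left(l,p \right)} = 7 \left(-2 + l\right) = -14 + 7 l$)
$\left(40 + M{\left(-17,y \right)}\right) - 2775 = \left(40 + \left(-14 + 7 \left(-17\right)\right)\right) - 2775 = \left(40 - 133\right) - 2775 = -93 - 2775 = -2868$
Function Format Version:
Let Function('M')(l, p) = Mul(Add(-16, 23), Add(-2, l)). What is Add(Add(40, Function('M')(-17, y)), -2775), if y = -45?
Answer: -2868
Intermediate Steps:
Function('M')(l, p) = Add(-14, Mul(7, l)) (Function('M')(l, p) = Mul(7, Add(-2, l)) = Add(-14, Mul(7, l)))
Add(Add(40, Function('M')(-17, y)), -2775) = Add(Add(40, Add(-14, Mul(7, -17))), -2775) = Add(Add(40, Add(-14, -119)), -2775) = Add(Add(40, -133), -2775) = Add(-93, -2775) = -2868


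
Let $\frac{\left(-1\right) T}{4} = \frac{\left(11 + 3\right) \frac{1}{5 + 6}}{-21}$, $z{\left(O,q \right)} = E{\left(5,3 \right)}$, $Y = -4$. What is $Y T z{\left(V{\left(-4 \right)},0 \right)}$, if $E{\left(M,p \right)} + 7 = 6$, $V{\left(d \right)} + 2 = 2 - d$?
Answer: $\frac{32}{33} \approx 0.9697$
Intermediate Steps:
$V{\left(d \right)} = - d$ ($V{\left(d \right)} = -2 - \left(-2 + d\right) = - d$)
$E{\left(M,p \right)} = -1$ ($E{\left(M,p \right)} = -7 + 6 = -1$)
$z{\left(O,q \right)} = -1$
$T = \frac{8}{33}$ ($T = - 4 \frac{\left(11 + 3\right) \frac{1}{5 + 6}}{-21} = - 4 \cdot \frac{14}{11} \left(- \frac{1}{21}\right) = \left(-4\right) \left(- \frac{2}{33}\right) = \frac{8}{33} \approx 0.24242$)
$Y T z{\left(V{\left(-4 \right)},0 \right)} = \left(-4\right) \frac{8}{33} \left(-1\right) = \left(- \frac{32}{33}\right) \left(-1\right) = \frac{32}{33}$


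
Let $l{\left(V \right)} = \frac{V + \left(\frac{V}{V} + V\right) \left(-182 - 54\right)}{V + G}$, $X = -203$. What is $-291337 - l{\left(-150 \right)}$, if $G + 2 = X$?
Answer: $- \frac{103389621}{355} \approx -2.9124 \cdot 10^{5}$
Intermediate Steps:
$G = -205$ ($G = -2 - 203 = -205$)
$l{\left(V \right)} = \frac{-236 - 235 V}{-205 + V}$ ($l{\left(V \right)} = \frac{V + \left(\frac{V}{V} + V\right) \left(-182 - 54\right)}{V - 205} = \frac{V + \left(1 + V\right) \left(-236\right)}{-205 + V} = \frac{V - \left(236 + 236 V\right)}{-205 + V} = \frac{-236 - 235 V}{-205 + V}$)
$-291337 - l{\left(-150 \right)} = -291337 - \frac{-236 - -35250}{-205 - 150} = -291337 - \frac{-236 + 35250}{-355} = -291337 - \left(- \frac{1}{355}\right) 35014 = -291337 - - \frac{35014}{355} = -291337 + \frac{35014}{355} = - \frac{103389621}{355}$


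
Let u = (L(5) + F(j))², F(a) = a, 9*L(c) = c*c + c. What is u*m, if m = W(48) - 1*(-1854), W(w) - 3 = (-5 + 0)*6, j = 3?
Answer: 73283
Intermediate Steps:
L(c) = c/9 + c²/9 (L(c) = (c*c + c)/9 = (c² + c)/9 = (c + c²)/9 = c/9 + c²/9)
W(w) = -27 (W(w) = 3 + (-5 + 0)*6 = 3 - 5*6 = 3 - 30 = -27)
m = 1827 (m = -27 - 1*(-1854) = -27 + 1854 = 1827)
u = 361/9 (u = ((⅑)*5*(1 + 5) + 3)² = ((⅑)*5*6 + 3)² = (10/3 + 3)² = (19/3)² = 361/9 ≈ 40.111)
u*m = (361/9)*1827 = 73283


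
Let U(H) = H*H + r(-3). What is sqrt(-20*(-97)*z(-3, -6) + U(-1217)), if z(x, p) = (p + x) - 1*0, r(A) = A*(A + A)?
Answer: sqrt(1463647) ≈ 1209.8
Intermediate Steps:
r(A) = 2*A**2 (r(A) = A*(2*A) = 2*A**2)
z(x, p) = p + x (z(x, p) = (p + x) + 0 = p + x)
U(H) = 18 + H**2 (U(H) = H*H + 2*(-3)**2 = H**2 + 2*9 = H**2 + 18 = 18 + H**2)
sqrt(-20*(-97)*z(-3, -6) + U(-1217)) = sqrt(-20*(-97)*(-6 - 3) + (18 + (-1217)**2)) = sqrt(-(-1940)*(-9) + (18 + 1481089)) = sqrt(-1*17460 + 1481107) = sqrt(-17460 + 1481107) = sqrt(1463647)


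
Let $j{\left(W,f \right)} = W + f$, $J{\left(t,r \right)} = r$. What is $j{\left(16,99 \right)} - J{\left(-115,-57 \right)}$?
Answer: $172$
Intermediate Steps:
$j{\left(16,99 \right)} - J{\left(-115,-57 \right)} = \left(16 + 99\right) - -57 = 115 + 57 = 172$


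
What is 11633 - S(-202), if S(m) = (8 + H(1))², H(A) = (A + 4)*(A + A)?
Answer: 11309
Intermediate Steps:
H(A) = 2*A*(4 + A) (H(A) = (4 + A)*(2*A) = 2*A*(4 + A))
S(m) = 324 (S(m) = (8 + 2*1*(4 + 1))² = (8 + 2*1*5)² = (8 + 10)² = 18² = 324)
11633 - S(-202) = 11633 - 1*324 = 11633 - 324 = 11309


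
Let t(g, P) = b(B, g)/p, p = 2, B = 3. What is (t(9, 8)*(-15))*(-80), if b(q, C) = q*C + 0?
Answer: 16200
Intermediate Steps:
b(q, C) = C*q (b(q, C) = C*q + 0 = C*q)
t(g, P) = 3*g/2 (t(g, P) = (g*3)/2 = (3*g)*(1/2) = 3*g/2)
(t(9, 8)*(-15))*(-80) = (((3/2)*9)*(-15))*(-80) = ((27/2)*(-15))*(-80) = -405/2*(-80) = 16200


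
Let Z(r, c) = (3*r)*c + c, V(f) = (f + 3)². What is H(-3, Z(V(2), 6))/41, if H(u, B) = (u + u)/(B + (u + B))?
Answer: -2/12423 ≈ -0.00016099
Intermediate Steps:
V(f) = (3 + f)²
Z(r, c) = c + 3*c*r (Z(r, c) = 3*c*r + c = c + 3*c*r)
H(u, B) = 2*u/(u + 2*B) (H(u, B) = (2*u)/(B + (B + u)) = (2*u)/(u + 2*B) = 2*u/(u + 2*B))
H(-3, Z(V(2), 6))/41 = (2*(-3)/(-3 + 2*(6*(1 + 3*(3 + 2)²))))/41 = (2*(-3)/(-3 + 2*(6*(1 + 3*5²))))*(1/41) = (2*(-3)/(-3 + 2*(6*(1 + 3*25))))*(1/41) = (2*(-3)/(-3 + 2*(6*(1 + 75))))*(1/41) = (2*(-3)/(-3 + 2*(6*76)))*(1/41) = (2*(-3)/(-3 + 2*456))*(1/41) = (2*(-3)/(-3 + 912))*(1/41) = (2*(-3)/909)*(1/41) = (2*(-3)*(1/909))*(1/41) = -2/303*1/41 = -2/12423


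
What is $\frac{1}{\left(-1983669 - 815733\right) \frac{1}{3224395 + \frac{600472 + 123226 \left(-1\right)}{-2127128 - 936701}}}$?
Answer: $- \frac{9878994431209}{8576889030258} \approx -1.1518$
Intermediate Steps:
$\frac{1}{\left(-1983669 - 815733\right) \frac{1}{3224395 + \frac{600472 + 123226 \left(-1\right)}{-2127128 - 936701}}} = \frac{1}{\left(-2799402\right) \frac{1}{3224395 + \frac{600472 - 123226}{-3063829}}} = \frac{1}{\left(-2799402\right) \frac{1}{3224395 + 477246 \left(- \frac{1}{3063829}\right)}} = \frac{1}{\left(-2799402\right) \frac{1}{3224395 - \frac{477246}{3063829}}} = \frac{1}{\left(-2799402\right) \frac{1}{\frac{9878994431209}{3063829}}} = \frac{1}{\left(-2799402\right) \frac{3063829}{9878994431209}} = \frac{1}{- \frac{8576889030258}{9878994431209}} = - \frac{9878994431209}{8576889030258}$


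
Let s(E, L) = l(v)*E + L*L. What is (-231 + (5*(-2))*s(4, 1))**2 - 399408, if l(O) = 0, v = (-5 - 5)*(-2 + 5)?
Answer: -341327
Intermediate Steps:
v = -30 (v = -10*3 = -30)
s(E, L) = L**2 (s(E, L) = 0*E + L*L = 0 + L**2 = L**2)
(-231 + (5*(-2))*s(4, 1))**2 - 399408 = (-231 + (5*(-2))*1**2)**2 - 399408 = (-231 - 10*1)**2 - 399408 = (-231 - 10)**2 - 399408 = (-241)**2 - 399408 = 58081 - 399408 = -341327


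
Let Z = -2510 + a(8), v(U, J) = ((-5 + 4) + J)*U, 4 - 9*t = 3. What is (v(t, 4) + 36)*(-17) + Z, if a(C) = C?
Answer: -9359/3 ≈ -3119.7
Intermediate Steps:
t = 1/9 (t = 4/9 - 1/9*3 = 4/9 - 1/3 = 1/9 ≈ 0.11111)
v(U, J) = U*(-1 + J) (v(U, J) = (-1 + J)*U = U*(-1 + J))
Z = -2502 (Z = -2510 + 8 = -2502)
(v(t, 4) + 36)*(-17) + Z = ((-1 + 4)/9 + 36)*(-17) - 2502 = ((1/9)*3 + 36)*(-17) - 2502 = (1/3 + 36)*(-17) - 2502 = (109/3)*(-17) - 2502 = -1853/3 - 2502 = -9359/3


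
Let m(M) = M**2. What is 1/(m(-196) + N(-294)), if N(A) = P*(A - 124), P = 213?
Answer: -1/50618 ≈ -1.9756e-5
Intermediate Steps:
N(A) = -26412 + 213*A (N(A) = 213*(A - 124) = 213*(-124 + A) = -26412 + 213*A)
1/(m(-196) + N(-294)) = 1/((-196)**2 + (-26412 + 213*(-294))) = 1/(38416 + (-26412 - 62622)) = 1/(38416 - 89034) = 1/(-50618) = -1/50618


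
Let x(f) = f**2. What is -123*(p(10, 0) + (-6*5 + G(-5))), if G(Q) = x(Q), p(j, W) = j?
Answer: -615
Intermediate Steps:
G(Q) = Q**2
-123*(p(10, 0) + (-6*5 + G(-5))) = -123*(10 + (-6*5 + (-5)**2)) = -123*(10 + (-30 + 25)) = -123*(10 - 5) = -123*5 = -615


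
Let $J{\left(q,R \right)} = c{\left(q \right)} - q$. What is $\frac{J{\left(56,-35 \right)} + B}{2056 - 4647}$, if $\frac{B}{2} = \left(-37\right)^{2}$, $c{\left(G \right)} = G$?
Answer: $- \frac{2738}{2591} \approx -1.0567$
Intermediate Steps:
$B = 2738$ ($B = 2 \left(-37\right)^{2} = 2 \cdot 1369 = 2738$)
$J{\left(q,R \right)} = 0$ ($J{\left(q,R \right)} = q - q = 0$)
$\frac{J{\left(56,-35 \right)} + B}{2056 - 4647} = \frac{0 + 2738}{2056 - 4647} = \frac{2738}{-2591} = 2738 \left(- \frac{1}{2591}\right) = - \frac{2738}{2591}$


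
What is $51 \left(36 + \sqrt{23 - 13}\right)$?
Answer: $1836 + 51 \sqrt{10} \approx 1997.3$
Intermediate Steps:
$51 \left(36 + \sqrt{23 - 13}\right) = 51 \left(36 + \sqrt{10}\right) = 1836 + 51 \sqrt{10}$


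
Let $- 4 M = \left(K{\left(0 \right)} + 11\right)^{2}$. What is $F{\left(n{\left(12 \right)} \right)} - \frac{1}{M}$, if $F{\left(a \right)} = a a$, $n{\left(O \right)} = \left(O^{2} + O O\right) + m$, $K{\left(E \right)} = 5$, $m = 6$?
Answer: $\frac{5531905}{64} \approx 86436.0$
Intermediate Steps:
$n{\left(O \right)} = 6 + 2 O^{2}$ ($n{\left(O \right)} = \left(O^{2} + O O\right) + 6 = \left(O^{2} + O^{2}\right) + 6 = 2 O^{2} + 6 = 6 + 2 O^{2}$)
$F{\left(a \right)} = a^{2}$
$M = -64$ ($M = - \frac{\left(5 + 11\right)^{2}}{4} = - \frac{16^{2}}{4} = \left(- \frac{1}{4}\right) 256 = -64$)
$F{\left(n{\left(12 \right)} \right)} - \frac{1}{M} = \left(6 + 2 \cdot 12^{2}\right)^{2} - \frac{1}{-64} = \left(6 + 2 \cdot 144\right)^{2} - - \frac{1}{64} = \left(6 + 288\right)^{2} + \frac{1}{64} = 294^{2} + \frac{1}{64} = 86436 + \frac{1}{64} = \frac{5531905}{64}$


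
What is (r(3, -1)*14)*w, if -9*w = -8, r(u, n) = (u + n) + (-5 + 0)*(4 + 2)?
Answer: -3136/9 ≈ -348.44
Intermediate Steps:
r(u, n) = -30 + n + u (r(u, n) = (n + u) - 5*6 = (n + u) - 30 = -30 + n + u)
w = 8/9 (w = -⅑*(-8) = 8/9 ≈ 0.88889)
(r(3, -1)*14)*w = ((-30 - 1 + 3)*14)*(8/9) = -28*14*(8/9) = -392*8/9 = -3136/9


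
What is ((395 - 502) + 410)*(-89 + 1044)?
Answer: 289365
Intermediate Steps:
((395 - 502) + 410)*(-89 + 1044) = (-107 + 410)*955 = 303*955 = 289365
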